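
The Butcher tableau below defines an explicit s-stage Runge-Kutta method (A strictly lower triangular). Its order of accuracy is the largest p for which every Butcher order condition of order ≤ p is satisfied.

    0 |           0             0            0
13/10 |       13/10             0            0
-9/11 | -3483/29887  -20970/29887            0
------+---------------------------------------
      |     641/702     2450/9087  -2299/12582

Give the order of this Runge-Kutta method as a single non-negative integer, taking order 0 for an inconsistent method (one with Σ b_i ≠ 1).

3

b = (641/702, 2450/9087, -2299/12582)
c = (0, 13/10, -9/11)
Ac = (0, 0, -2097/2299)
Σ b_i: 641/702·1 + 2450/9087·1 + (-2299/12582)·1 = 1 ✓
b·c: 2450/9087·13/10 + (-2299/12582)·(-9/11) = 1/2 ✓
b·c²: 2450/9087·169/100 + (-2299/12582)·81/121 = 1/3 ✓
b·Ac: (-2299/12582)·(-2097/2299) = 1/6 ✓; 3 stages ⇒ order 3.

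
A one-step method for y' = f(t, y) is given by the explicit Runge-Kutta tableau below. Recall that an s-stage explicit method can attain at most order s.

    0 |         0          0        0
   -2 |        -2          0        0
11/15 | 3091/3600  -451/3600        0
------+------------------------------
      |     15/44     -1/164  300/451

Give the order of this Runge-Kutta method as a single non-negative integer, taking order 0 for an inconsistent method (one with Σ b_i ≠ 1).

3

b = (15/44, -1/164, 300/451)
c = (0, -2, 11/15)
Ac = (0, 0, 451/1800)
Σ b_i: 15/44·1 + (-1/164)·1 + 300/451·1 = 1 ✓
b·c: (-1/164)·(-2) + 300/451·11/15 = 1/2 ✓
b·c²: (-1/164)·4 + 300/451·121/225 = 1/3 ✓
b·Ac: 300/451·451/1800 = 1/6 ✓; 3 stages ⇒ order 3.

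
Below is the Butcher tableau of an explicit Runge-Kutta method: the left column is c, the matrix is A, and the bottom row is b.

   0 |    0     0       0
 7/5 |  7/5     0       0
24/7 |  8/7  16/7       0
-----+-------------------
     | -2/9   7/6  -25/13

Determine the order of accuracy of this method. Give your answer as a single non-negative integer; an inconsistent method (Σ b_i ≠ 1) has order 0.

0

b = (-2/9, 7/6, -25/13)
c = (0, 7/5, 24/7)
Ac = (0, 0, 16/5)
Σ b_i: (-2/9)·1 + 7/6·1 + (-25/13)·1 = -229/234 ≠ 1 ⇒ order 0.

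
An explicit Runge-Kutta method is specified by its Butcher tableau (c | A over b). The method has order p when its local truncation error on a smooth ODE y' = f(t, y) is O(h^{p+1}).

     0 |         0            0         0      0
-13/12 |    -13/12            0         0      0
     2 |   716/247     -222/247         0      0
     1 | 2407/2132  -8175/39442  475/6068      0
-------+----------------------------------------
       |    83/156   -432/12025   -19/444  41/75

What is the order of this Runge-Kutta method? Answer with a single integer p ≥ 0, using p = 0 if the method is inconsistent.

4

b = (83/156, -432/12025, -19/444, 41/75)
c = (0, -13/12, 2, 1)
Ac = (0, 0, 37/38, 125/328)
Σ b_i: 83/156·1 + (-432/12025)·1 + (-19/444)·1 + 41/75·1 = 1 ✓
b·c: (-432/12025)·(-13/12) + (-19/444)·2 + 41/75·1 = 1/2 ✓
b·c²: (-432/12025)·169/144 + (-19/444)·4 + 41/75·1 = 1/3 ✓
b·Ac: (-19/444)·37/38 + 41/75·125/328 = 1/6 ✓
b·c³: (-432/12025)·(-2197/1728) + (-19/444)·8 + 41/75·1 = 1/4 ✓
b·(c∘Ac): (-19/444)·37/19 + 41/75·125/328 = 1/8 ✓
b·Ac²: (-19/444)·(-481/456) + 41/75·275/3936 = 1/12 ✓
b·A²c: 41/75·25/328 = 1/24 ✓; 4 stages ⇒ order 4.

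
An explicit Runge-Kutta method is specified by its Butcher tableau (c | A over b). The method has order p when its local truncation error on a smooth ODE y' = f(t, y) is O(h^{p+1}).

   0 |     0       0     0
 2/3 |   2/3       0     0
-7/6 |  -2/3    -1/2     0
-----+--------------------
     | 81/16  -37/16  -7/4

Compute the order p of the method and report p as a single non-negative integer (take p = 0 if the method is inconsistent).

2

b = (81/16, -37/16, -7/4)
c = (0, 2/3, -7/6)
Ac = (0, 0, -1/3)
Σ b_i: 81/16·1 + (-37/16)·1 + (-7/4)·1 = 1 ✓
b·c: (-37/16)·2/3 + (-7/4)·(-7/6) = 1/2 ✓
b·c²: (-37/16)·4/9 + (-7/4)·49/36 = -491/144 ≠ 1/3 ⇒ order 2.
b·Ac: (-7/4)·(-1/3) = 7/12 ≠ 1/6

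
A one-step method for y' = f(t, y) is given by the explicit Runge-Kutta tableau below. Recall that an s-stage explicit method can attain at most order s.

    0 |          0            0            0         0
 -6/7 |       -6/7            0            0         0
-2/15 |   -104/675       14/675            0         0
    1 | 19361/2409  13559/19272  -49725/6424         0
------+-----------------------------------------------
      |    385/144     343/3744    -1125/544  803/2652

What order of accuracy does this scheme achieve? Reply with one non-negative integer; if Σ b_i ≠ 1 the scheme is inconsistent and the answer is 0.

4

b = (385/144, 343/3744, -1125/544, 803/2652)
c = (0, -6/7, -2/15, 1)
Ac = (0, 0, -4/225, 689/1606)
Σ b_i: 385/144·1 + 343/3744·1 + (-1125/544)·1 + 803/2652·1 = 1 ✓
b·c: 343/3744·(-6/7) + (-1125/544)·(-2/15) + 803/2652·1 = 1/2 ✓
b·c²: 343/3744·36/49 + (-1125/544)·4/225 + 803/2652·1 = 1/3 ✓
b·Ac: (-1125/544)·(-4/225) + 803/2652·689/1606 = 1/6 ✓
b·c³: 343/3744·(-216/343) + (-1125/544)·(-8/3375) + 803/2652·1 = 1/4 ✓
b·(c∘Ac): (-1125/544)·8/3375 + 803/2652·689/1606 = 1/8 ✓
b·Ac²: (-1125/544)·8/525 + 803/2652·2132/5621 = 1/12 ✓
b·A²c: 803/2652·221/1606 = 1/24 ✓; 4 stages ⇒ order 4.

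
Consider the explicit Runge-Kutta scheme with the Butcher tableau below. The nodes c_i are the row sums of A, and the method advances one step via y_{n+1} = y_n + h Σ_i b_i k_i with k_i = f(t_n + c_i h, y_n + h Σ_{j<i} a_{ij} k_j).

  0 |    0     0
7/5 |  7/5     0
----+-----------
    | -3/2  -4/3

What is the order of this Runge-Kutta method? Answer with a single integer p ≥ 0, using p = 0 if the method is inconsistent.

0

b = (-3/2, -4/3)
c = (0, 7/5)
Σ b_i: (-3/2)·1 + (-4/3)·1 = -17/6 ≠ 1 ⇒ order 0.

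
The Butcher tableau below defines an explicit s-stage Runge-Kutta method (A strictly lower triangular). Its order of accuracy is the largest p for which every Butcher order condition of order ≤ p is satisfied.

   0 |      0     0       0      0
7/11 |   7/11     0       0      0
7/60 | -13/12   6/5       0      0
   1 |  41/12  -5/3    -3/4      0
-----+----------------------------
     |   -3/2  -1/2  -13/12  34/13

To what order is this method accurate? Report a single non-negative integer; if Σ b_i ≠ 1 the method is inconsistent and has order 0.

b = (-3/2, -1/2, -13/12, 34/13)
c = (0, 7/11, 7/60, 1)
Ac = (0, 0, 42/55, -3031/2640)
Σ b_i: (-3/2)·1 + (-1/2)·1 + (-13/12)·1 + 34/13·1 = -73/156 ≠ 1 ⇒ order 0.

0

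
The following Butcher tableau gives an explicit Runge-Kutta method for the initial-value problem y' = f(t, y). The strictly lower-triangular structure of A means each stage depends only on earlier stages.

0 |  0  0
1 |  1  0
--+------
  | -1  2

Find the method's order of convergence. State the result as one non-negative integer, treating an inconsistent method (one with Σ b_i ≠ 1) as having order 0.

1

b = (-1, 2)
c = (0, 1)
Σ b_i: (-1)·1 + 2·1 = 1 ✓
b·c: 2·1 = 2 ≠ 1/2 ⇒ order 1.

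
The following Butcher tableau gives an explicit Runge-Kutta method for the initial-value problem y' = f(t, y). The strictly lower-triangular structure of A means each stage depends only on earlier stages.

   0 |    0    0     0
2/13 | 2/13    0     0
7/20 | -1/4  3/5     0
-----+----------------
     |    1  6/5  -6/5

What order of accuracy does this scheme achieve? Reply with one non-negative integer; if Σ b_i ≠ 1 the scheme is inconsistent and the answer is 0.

b = (1, 6/5, -6/5)
c = (0, 2/13, 7/20)
Ac = (0, 0, 6/65)
Σ b_i: 1·1 + 6/5·1 + (-6/5)·1 = 1 ✓
b·c: 6/5·2/13 + (-6/5)·7/20 = -153/650 ≠ 1/2 ⇒ order 1.

1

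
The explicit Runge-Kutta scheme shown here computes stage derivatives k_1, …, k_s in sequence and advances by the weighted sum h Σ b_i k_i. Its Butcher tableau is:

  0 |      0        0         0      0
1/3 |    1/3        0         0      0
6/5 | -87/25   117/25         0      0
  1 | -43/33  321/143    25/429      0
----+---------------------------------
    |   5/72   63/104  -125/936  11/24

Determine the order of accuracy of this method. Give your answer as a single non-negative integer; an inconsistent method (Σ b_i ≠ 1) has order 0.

4

b = (5/72, 63/104, -125/936, 11/24)
c = (0, 1/3, 6/5, 1)
Ac = (0, 0, 39/25, 9/11)
Σ b_i: 5/72·1 + 63/104·1 + (-125/936)·1 + 11/24·1 = 1 ✓
b·c: 63/104·1/3 + (-125/936)·6/5 + 11/24·1 = 1/2 ✓
b·c²: 63/104·1/9 + (-125/936)·36/25 + 11/24·1 = 1/3 ✓
b·Ac: (-125/936)·39/25 + 11/24·9/11 = 1/6 ✓
b·c³: 63/104·1/27 + (-125/936)·216/125 + 11/24·1 = 1/4 ✓
b·(c∘Ac): (-125/936)·234/125 + 11/24·9/11 = 1/8 ✓
b·Ac²: (-125/936)·13/25 + 11/24·1/3 = 1/12 ✓
b·A²c: 11/24·1/11 = 1/24 ✓; 4 stages ⇒ order 4.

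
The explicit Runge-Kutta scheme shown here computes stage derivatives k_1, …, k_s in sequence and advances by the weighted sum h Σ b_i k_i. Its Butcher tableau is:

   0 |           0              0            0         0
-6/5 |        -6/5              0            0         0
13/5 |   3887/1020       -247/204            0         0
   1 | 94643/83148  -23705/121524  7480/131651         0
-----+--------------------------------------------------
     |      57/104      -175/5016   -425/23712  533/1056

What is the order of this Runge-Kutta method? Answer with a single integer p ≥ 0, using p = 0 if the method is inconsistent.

4

b = (57/104, -175/5016, -425/23712, 533/1056)
c = (0, -6/5, 13/5, 1)
Ac = (0, 0, 247/170, 407/1066)
Σ b_i: 57/104·1 + (-175/5016)·1 + (-425/23712)·1 + 533/1056·1 = 1 ✓
b·c: (-175/5016)·(-6/5) + (-425/23712)·13/5 + 533/1056·1 = 1/2 ✓
b·c²: (-175/5016)·36/25 + (-425/23712)·169/25 + 533/1056·1 = 1/3 ✓
b·Ac: (-425/23712)·247/170 + 533/1056·407/1066 = 1/6 ✓
b·c³: (-175/5016)·(-216/125) + (-425/23712)·2197/125 + 533/1056·1 = 1/4 ✓
b·(c∘Ac): (-425/23712)·3211/850 + 533/1056·407/1066 = 1/8 ✓
b·Ac²: (-425/23712)·(-741/425) + 533/1056·55/533 = 1/12 ✓
b·A²c: 533/1056·44/533 = 1/24 ✓; 4 stages ⇒ order 4.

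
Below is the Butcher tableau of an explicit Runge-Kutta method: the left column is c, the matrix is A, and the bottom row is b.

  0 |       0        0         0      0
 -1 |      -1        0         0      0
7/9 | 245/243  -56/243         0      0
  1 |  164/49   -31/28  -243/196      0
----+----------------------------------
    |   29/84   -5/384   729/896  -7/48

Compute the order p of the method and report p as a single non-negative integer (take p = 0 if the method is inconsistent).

4

b = (29/84, -5/384, 729/896, -7/48)
c = (0, -1, 7/9, 1)
Ac = (0, 0, 56/243, 1/7)
Σ b_i: 29/84·1 + (-5/384)·1 + 729/896·1 + (-7/48)·1 = 1 ✓
b·c: (-5/384)·(-1) + 729/896·7/9 + (-7/48)·1 = 1/2 ✓
b·c²: (-5/384)·1 + 729/896·49/81 + (-7/48)·1 = 1/3 ✓
b·Ac: 729/896·56/243 + (-7/48)·1/7 = 1/6 ✓
b·c³: (-5/384)·(-1) + 729/896·343/729 + (-7/48)·1 = 1/4 ✓
b·(c∘Ac): 729/896·392/2187 + (-7/48)·1/7 = 1/8 ✓
b·Ac²: 729/896·(-56/243) + (-7/48)·(-13/7) = 1/12 ✓
b·A²c: (-7/48)·(-2/7) = 1/24 ✓; 4 stages ⇒ order 4.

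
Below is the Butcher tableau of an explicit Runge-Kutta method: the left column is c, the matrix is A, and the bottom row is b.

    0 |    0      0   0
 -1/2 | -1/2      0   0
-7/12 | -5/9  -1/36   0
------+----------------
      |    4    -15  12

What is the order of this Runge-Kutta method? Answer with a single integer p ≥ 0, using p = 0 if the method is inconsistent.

b = (4, -15, 12)
c = (0, -1/2, -7/12)
Ac = (0, 0, 1/72)
Σ b_i: 4·1 + (-15)·1 + 12·1 = 1 ✓
b·c: (-15)·(-1/2) + 12·(-7/12) = 1/2 ✓
b·c²: (-15)·1/4 + 12·49/144 = 1/3 ✓
b·Ac: 12·1/72 = 1/6 ✓; 3 stages ⇒ order 3.

3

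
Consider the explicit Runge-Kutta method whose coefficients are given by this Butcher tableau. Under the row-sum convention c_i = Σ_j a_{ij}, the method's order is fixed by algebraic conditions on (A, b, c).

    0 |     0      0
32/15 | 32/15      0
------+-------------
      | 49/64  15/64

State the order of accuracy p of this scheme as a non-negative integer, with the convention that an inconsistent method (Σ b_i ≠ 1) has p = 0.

b = (49/64, 15/64)
c = (0, 32/15)
Σ b_i: 49/64·1 + 15/64·1 = 1 ✓
b·c: 15/64·32/15 = 1/2 ✓; 2 stages ⇒ order 2.

2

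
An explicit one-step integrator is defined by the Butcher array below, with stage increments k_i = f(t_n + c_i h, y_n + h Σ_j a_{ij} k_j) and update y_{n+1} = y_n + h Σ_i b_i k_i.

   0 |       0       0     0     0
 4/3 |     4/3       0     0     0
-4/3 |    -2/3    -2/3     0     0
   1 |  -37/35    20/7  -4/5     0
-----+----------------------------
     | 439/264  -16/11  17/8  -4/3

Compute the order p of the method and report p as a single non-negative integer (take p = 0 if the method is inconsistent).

b = (439/264, -16/11, 17/8, -4/3)
c = (0, 4/3, -4/3, 1)
Ac = (0, 0, -8/9, 512/105)
Σ b_i: 439/264·1 + (-16/11)·1 + 17/8·1 + (-4/3)·1 = 1 ✓
b·c: (-16/11)·4/3 + 17/8·(-4/3) + (-4/3)·1 = -403/66 ≠ 1/2 ⇒ order 1.

1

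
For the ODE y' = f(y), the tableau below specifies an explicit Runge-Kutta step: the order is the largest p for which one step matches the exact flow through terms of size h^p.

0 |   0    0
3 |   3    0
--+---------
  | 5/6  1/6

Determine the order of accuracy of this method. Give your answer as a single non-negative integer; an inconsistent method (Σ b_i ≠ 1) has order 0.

b = (5/6, 1/6)
c = (0, 3)
Σ b_i: 5/6·1 + 1/6·1 = 1 ✓
b·c: 1/6·3 = 1/2 ✓; 2 stages ⇒ order 2.

2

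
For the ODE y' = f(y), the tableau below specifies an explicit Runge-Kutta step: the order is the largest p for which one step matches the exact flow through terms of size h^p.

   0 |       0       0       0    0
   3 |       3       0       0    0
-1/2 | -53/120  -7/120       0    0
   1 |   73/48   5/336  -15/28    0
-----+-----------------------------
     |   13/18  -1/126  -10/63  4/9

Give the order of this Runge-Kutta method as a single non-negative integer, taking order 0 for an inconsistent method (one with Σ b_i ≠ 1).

b = (13/18, -1/126, -10/63, 4/9)
c = (0, 3, -1/2, 1)
Ac = (0, 0, -7/40, 5/16)
Σ b_i: 13/18·1 + (-1/126)·1 + (-10/63)·1 + 4/9·1 = 1 ✓
b·c: (-1/126)·3 + (-10/63)·(-1/2) + 4/9·1 = 1/2 ✓
b·c²: (-1/126)·9 + (-10/63)·1/4 + 4/9·1 = 1/3 ✓
b·Ac: (-10/63)·(-7/40) + 4/9·5/16 = 1/6 ✓
b·c³: (-1/126)·27 + (-10/63)·(-1/8) + 4/9·1 = 1/4 ✓
b·(c∘Ac): (-10/63)·7/80 + 4/9·5/16 = 1/8 ✓
b·Ac²: (-10/63)·(-21/40) = 1/12 ✓
b·A²c: 4/9·3/32 = 1/24 ✓; 4 stages ⇒ order 4.

4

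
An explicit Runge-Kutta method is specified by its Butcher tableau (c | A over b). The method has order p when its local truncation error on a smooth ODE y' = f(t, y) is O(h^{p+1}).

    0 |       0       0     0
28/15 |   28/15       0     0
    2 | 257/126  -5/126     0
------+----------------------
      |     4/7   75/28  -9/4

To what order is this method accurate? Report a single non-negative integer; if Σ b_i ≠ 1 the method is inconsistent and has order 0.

3

b = (4/7, 75/28, -9/4)
c = (0, 28/15, 2)
Ac = (0, 0, -2/27)
Σ b_i: 4/7·1 + 75/28·1 + (-9/4)·1 = 1 ✓
b·c: 75/28·28/15 + (-9/4)·2 = 1/2 ✓
b·c²: 75/28·784/225 + (-9/4)·4 = 1/3 ✓
b·Ac: (-9/4)·(-2/27) = 1/6 ✓; 3 stages ⇒ order 3.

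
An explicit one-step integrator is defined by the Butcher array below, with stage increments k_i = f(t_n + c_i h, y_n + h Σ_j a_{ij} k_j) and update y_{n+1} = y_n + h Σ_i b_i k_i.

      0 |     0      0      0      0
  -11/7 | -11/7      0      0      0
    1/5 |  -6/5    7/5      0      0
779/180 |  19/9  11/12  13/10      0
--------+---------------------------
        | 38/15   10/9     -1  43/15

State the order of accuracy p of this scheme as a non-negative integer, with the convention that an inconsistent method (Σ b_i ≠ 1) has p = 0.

b = (38/15, 10/9, -1, 43/15)
c = (0, -11/7, 1/5, 779/180)
Ac = (0, 0, -11/5, -2479/2100)
Σ b_i: 38/15·1 + 10/9·1 + (-1)·1 + 43/15·1 = 248/45 ≠ 1 ⇒ order 0.

0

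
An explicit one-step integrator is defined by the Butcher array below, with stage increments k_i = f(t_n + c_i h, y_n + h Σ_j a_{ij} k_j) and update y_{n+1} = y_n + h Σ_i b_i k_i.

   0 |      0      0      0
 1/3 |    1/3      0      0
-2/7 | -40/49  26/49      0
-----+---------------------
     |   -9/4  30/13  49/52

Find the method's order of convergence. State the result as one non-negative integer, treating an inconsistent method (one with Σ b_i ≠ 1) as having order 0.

b = (-9/4, 30/13, 49/52)
c = (0, 1/3, -2/7)
Ac = (0, 0, 26/147)
Σ b_i: (-9/4)·1 + 30/13·1 + 49/52·1 = 1 ✓
b·c: 30/13·1/3 + 49/52·(-2/7) = 1/2 ✓
b·c²: 30/13·1/9 + 49/52·4/49 = 1/3 ✓
b·Ac: 49/52·26/147 = 1/6 ✓; 3 stages ⇒ order 3.

3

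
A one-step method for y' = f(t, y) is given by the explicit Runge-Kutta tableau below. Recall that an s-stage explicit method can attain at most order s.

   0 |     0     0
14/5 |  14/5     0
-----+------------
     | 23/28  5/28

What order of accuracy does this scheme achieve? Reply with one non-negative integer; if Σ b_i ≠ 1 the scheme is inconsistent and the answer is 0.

b = (23/28, 5/28)
c = (0, 14/5)
Σ b_i: 23/28·1 + 5/28·1 = 1 ✓
b·c: 5/28·14/5 = 1/2 ✓; 2 stages ⇒ order 2.

2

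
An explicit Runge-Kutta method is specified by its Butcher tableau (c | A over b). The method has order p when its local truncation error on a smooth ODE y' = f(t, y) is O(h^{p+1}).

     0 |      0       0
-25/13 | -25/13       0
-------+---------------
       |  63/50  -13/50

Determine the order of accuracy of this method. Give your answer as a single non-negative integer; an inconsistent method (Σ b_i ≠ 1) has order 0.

b = (63/50, -13/50)
c = (0, -25/13)
Σ b_i: 63/50·1 + (-13/50)·1 = 1 ✓
b·c: (-13/50)·(-25/13) = 1/2 ✓; 2 stages ⇒ order 2.

2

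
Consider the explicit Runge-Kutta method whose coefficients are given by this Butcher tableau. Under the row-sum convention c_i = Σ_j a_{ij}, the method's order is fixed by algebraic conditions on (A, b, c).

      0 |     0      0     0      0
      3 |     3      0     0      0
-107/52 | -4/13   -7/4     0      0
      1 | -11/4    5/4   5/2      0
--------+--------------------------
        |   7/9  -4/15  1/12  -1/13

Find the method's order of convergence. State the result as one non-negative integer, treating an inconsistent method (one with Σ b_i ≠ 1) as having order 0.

b = (7/9, -4/15, 1/12, -1/13)
c = (0, 3, -107/52, 1)
Ac = (0, 0, -21/4, -145/104)
Σ b_i: 7/9·1 + (-4/15)·1 + 1/12·1 + (-1/13)·1 = 1211/2340 ≠ 1 ⇒ order 0.

0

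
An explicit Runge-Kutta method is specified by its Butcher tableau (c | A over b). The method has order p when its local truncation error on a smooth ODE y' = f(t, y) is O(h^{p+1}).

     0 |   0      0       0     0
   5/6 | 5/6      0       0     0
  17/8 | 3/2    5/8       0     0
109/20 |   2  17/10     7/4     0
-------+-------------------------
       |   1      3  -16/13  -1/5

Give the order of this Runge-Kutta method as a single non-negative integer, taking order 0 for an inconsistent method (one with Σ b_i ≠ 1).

b = (1, 3, -16/13, -1/5)
c = (0, 5/6, 17/8, 109/20)
Ac = (0, 0, 25/48, 493/96)
Σ b_i: 1·1 + 3·1 + (-16/13)·1 + (-1/5)·1 = 167/65 ≠ 1 ⇒ order 0.

0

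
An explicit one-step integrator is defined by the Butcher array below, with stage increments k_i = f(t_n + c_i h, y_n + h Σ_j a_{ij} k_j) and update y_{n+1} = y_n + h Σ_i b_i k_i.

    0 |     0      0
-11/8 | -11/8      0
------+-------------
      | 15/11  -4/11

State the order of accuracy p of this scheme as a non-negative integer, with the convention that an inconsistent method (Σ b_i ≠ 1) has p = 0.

2

b = (15/11, -4/11)
c = (0, -11/8)
Σ b_i: 15/11·1 + (-4/11)·1 = 1 ✓
b·c: (-4/11)·(-11/8) = 1/2 ✓; 2 stages ⇒ order 2.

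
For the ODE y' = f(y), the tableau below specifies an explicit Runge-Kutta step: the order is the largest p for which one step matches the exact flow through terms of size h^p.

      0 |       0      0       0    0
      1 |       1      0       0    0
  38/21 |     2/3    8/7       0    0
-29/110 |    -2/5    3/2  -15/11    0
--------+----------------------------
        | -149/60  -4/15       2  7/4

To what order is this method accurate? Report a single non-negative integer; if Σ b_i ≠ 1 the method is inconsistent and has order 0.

1

b = (-149/60, -4/15, 2, 7/4)
c = (0, 1, 38/21, -29/110)
Ac = (0, 0, 8/7, -149/154)
Σ b_i: (-149/60)·1 + (-4/15)·1 + 2·1 + 7/4·1 = 1 ✓
b·c: (-4/15)·1 + 2·38/21 + 7/4·(-29/110) = 26713/9240 ≠ 1/2 ⇒ order 1.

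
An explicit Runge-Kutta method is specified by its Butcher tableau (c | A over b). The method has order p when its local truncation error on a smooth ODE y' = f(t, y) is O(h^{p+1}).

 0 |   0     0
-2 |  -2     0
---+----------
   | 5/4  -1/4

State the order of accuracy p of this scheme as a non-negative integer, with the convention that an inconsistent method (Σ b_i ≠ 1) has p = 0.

b = (5/4, -1/4)
c = (0, -2)
Σ b_i: 5/4·1 + (-1/4)·1 = 1 ✓
b·c: (-1/4)·(-2) = 1/2 ✓; 2 stages ⇒ order 2.

2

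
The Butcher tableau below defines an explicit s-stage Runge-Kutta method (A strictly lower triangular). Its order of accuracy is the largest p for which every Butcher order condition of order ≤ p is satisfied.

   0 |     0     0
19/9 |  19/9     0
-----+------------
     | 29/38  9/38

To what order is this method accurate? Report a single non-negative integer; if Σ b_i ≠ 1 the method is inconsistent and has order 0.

b = (29/38, 9/38)
c = (0, 19/9)
Σ b_i: 29/38·1 + 9/38·1 = 1 ✓
b·c: 9/38·19/9 = 1/2 ✓; 2 stages ⇒ order 2.

2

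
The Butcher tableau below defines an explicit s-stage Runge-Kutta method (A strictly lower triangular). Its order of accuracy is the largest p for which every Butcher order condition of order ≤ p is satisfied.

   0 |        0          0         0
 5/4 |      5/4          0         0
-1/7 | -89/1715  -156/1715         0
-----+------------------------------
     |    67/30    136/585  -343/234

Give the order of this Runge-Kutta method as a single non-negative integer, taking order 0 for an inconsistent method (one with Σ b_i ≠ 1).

3

b = (67/30, 136/585, -343/234)
c = (0, 5/4, -1/7)
Ac = (0, 0, -39/343)
Σ b_i: 67/30·1 + 136/585·1 + (-343/234)·1 = 1 ✓
b·c: 136/585·5/4 + (-343/234)·(-1/7) = 1/2 ✓
b·c²: 136/585·25/16 + (-343/234)·1/49 = 1/3 ✓
b·Ac: (-343/234)·(-39/343) = 1/6 ✓; 3 stages ⇒ order 3.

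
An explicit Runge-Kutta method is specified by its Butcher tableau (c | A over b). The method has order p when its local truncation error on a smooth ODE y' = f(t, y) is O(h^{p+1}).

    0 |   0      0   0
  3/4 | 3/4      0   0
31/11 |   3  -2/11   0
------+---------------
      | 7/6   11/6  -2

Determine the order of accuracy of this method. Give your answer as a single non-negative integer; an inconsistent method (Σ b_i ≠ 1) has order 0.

b = (7/6, 11/6, -2)
c = (0, 3/4, 31/11)
Ac = (0, 0, -3/22)
Σ b_i: 7/6·1 + 11/6·1 + (-2)·1 = 1 ✓
b·c: 11/6·3/4 + (-2)·31/11 = -375/88 ≠ 1/2 ⇒ order 1.

1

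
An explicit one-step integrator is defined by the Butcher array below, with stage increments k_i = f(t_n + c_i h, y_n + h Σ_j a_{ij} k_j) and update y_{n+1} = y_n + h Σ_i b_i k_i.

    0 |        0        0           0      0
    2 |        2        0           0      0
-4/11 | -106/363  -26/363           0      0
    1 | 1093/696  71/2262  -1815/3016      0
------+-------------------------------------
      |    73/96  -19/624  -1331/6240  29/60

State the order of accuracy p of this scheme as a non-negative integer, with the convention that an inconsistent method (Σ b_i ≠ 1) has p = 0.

4

b = (73/96, -19/624, -1331/6240, 29/60)
c = (0, 2, -4/11, 1)
Ac = (0, 0, -52/363, 49/174)
Σ b_i: 73/96·1 + (-19/624)·1 + (-1331/6240)·1 + 29/60·1 = 1 ✓
b·c: (-19/624)·2 + (-1331/6240)·(-4/11) + 29/60·1 = 1/2 ✓
b·c²: (-19/624)·4 + (-1331/6240)·16/121 + 29/60·1 = 1/3 ✓
b·Ac: (-1331/6240)·(-52/363) + 29/60·49/174 = 1/6 ✓
b·c³: (-19/624)·8 + (-1331/6240)·(-64/1331) + 29/60·1 = 1/4 ✓
b·(c∘Ac): (-1331/6240)·208/3993 + 29/60·49/174 = 1/8 ✓
b·Ac²: (-1331/6240)·(-104/363) + 29/60·4/87 = 1/12 ✓
b·A²c: 29/60·5/58 = 1/24 ✓; 4 stages ⇒ order 4.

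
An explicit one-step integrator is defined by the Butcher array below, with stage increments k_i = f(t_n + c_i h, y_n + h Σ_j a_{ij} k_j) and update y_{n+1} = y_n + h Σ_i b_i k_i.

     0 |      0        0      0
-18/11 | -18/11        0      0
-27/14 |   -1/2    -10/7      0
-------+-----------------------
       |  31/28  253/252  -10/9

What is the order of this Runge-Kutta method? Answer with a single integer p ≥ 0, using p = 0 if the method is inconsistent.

b = (31/28, 253/252, -10/9)
c = (0, -18/11, -27/14)
Ac = (0, 0, 180/77)
Σ b_i: 31/28·1 + 253/252·1 + (-10/9)·1 = 1 ✓
b·c: 253/252·(-18/11) + (-10/9)·(-27/14) = 1/2 ✓
b·c²: 253/252·324/121 + (-10/9)·729/196 = -1557/1078 ≠ 1/3 ⇒ order 2.
b·Ac: (-10/9)·180/77 = -200/77 ≠ 1/6

2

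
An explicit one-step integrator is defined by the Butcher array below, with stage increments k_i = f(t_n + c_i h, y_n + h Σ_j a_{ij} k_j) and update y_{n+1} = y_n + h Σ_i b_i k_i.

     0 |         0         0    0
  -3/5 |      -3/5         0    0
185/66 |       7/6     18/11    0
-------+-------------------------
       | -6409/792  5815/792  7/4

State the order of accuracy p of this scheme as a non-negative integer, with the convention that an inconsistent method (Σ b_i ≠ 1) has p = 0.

b = (-6409/792, 5815/792, 7/4)
c = (0, -3/5, 185/66)
Ac = (0, 0, -54/55)
Σ b_i: (-6409/792)·1 + 5815/792·1 + 7/4·1 = 1 ✓
b·c: 5815/792·(-3/5) + 7/4·185/66 = 1/2 ✓
b·c²: 5815/792·9/25 + 7/4·34225/4356 = 1428149/87120 ≠ 1/3 ⇒ order 2.
b·Ac: 7/4·(-54/55) = -189/110 ≠ 1/6

2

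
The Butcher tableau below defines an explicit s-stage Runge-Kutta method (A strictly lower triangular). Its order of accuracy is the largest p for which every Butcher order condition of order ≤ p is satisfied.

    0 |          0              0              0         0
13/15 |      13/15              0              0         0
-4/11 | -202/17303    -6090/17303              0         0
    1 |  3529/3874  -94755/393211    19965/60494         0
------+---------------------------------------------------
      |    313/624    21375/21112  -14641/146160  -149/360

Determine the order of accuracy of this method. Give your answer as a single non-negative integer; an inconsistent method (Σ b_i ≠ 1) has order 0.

b = (313/624, 21375/21112, -14641/146160, -149/360)
c = (0, 13/15, -4/11, 1)
Ac = (0, 0, -406/1331, -49/149)
Σ b_i: 313/624·1 + 21375/21112·1 + (-14641/146160)·1 + (-149/360)·1 = 1 ✓
b·c: 21375/21112·13/15 + (-14641/146160)·(-4/11) + (-149/360)·1 = 1/2 ✓
b·c²: 21375/21112·169/225 + (-14641/146160)·16/121 + (-149/360)·1 = 1/3 ✓
b·Ac: (-14641/146160)·(-406/1331) + (-149/360)·(-49/149) = 1/6 ✓
b·c³: 21375/21112·2197/3375 + (-14641/146160)·(-64/1331) + (-149/360)·1 = 1/4 ✓
b·(c∘Ac): (-14641/146160)·1624/14641 + (-149/360)·(-49/149) = 1/8 ✓
b·Ac²: (-14641/146160)·(-5278/19965) + (-149/360)·(-307/2235) = 1/12 ✓
b·A²c: (-149/360)·(-15/149) = 1/24 ✓; 4 stages ⇒ order 4.

4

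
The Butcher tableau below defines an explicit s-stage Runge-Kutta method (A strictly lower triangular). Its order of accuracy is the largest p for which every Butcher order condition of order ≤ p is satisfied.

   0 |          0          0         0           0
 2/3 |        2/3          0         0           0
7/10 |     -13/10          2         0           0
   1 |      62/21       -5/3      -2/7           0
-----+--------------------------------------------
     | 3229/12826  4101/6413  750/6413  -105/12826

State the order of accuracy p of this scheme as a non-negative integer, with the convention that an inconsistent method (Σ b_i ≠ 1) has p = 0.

3

b = (3229/12826, 4101/6413, 750/6413, -105/12826)
c = (0, 2/3, 7/10, 1)
Ac = (0, 0, 4/3, -59/45)
Σ b_i: 3229/12826·1 + 4101/6413·1 + 750/6413·1 + (-105/12826)·1 = 1 ✓
b·c: 4101/6413·2/3 + 750/6413·7/10 + (-105/12826)·1 = 1/2 ✓
b·c²: 4101/6413·4/9 + 750/6413·49/100 + (-105/12826)·1 = 1/3 ✓
b·Ac: 750/6413·4/3 + (-105/12826)·(-59/45) = 1/6 ✓
b·c³: 4101/6413·8/27 + 750/6413·343/1000 + (-105/12826)·1 = 51115/230868 ≠ 1/4 ⇒ order 3.
b·(c∘Ac): 750/6413·14/15 + (-105/12826)·(-59/45) = 4613/38478 ≠ 1/8
b·Ac²: 750/6413·8/9 + (-105/12826)·(-1189/1350) = 128323/1154340 ≠ 1/12
b·A²c: (-105/12826)·(-8/21) = 20/6413 ≠ 1/24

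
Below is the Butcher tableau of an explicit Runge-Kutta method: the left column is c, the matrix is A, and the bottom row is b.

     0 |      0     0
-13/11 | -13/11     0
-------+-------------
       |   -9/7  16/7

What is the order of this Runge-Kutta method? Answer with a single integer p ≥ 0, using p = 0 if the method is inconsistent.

b = (-9/7, 16/7)
c = (0, -13/11)
Σ b_i: (-9/7)·1 + 16/7·1 = 1 ✓
b·c: 16/7·(-13/11) = -208/77 ≠ 1/2 ⇒ order 1.

1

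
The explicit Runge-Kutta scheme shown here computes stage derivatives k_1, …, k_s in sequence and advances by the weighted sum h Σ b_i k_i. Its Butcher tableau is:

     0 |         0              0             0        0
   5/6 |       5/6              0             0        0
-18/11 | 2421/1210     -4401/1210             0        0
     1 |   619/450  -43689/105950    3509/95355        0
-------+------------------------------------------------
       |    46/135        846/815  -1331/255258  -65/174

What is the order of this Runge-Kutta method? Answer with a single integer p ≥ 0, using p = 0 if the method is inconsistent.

4

b = (46/135, 846/815, -1331/255258, -65/174)
c = (0, 5/6, -18/11, 1)
Ac = (0, 0, -1467/484, -21/52)
Σ b_i: 46/135·1 + 846/815·1 + (-1331/255258)·1 + (-65/174)·1 = 1 ✓
b·c: 846/815·5/6 + (-1331/255258)·(-18/11) + (-65/174)·1 = 1/2 ✓
b·c²: 846/815·25/36 + (-1331/255258)·324/121 + (-65/174)·1 = 1/3 ✓
b·Ac: (-1331/255258)·(-1467/484) + (-65/174)·(-21/52) = 1/6 ✓
b·c³: 846/815·125/216 + (-1331/255258)·(-5832/1331) + (-65/174)·1 = 1/4 ✓
b·(c∘Ac): (-1331/255258)·13203/2662 + (-65/174)·(-21/52) = 1/8 ✓
b·Ac²: (-1331/255258)·(-2445/968) + (-65/174)·(-293/1560) = 1/12 ✓
b·A²c: (-65/174)·(-29/260) = 1/24 ✓; 4 stages ⇒ order 4.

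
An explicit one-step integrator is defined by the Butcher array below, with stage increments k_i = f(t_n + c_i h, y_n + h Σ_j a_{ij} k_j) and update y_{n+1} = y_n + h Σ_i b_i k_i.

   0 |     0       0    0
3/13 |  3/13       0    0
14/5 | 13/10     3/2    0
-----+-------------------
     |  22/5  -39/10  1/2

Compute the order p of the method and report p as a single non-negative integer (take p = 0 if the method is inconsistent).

b = (22/5, -39/10, 1/2)
c = (0, 3/13, 14/5)
Ac = (0, 0, 9/26)
Σ b_i: 22/5·1 + (-39/10)·1 + 1/2·1 = 1 ✓
b·c: (-39/10)·3/13 + 1/2·14/5 = 1/2 ✓
b·c²: (-39/10)·9/169 + 1/2·196/25 = 2413/650 ≠ 1/3 ⇒ order 2.
b·Ac: 1/2·9/26 = 9/52 ≠ 1/6

2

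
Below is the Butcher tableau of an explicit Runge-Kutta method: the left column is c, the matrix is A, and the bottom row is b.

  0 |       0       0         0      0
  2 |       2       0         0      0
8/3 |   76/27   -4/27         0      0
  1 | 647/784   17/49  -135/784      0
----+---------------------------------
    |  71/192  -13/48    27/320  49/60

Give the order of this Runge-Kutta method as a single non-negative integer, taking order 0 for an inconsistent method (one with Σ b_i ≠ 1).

b = (71/192, -13/48, 27/320, 49/60)
c = (0, 2, 8/3, 1)
Ac = (0, 0, -8/27, 23/98)
Σ b_i: 71/192·1 + (-13/48)·1 + 27/320·1 + 49/60·1 = 1 ✓
b·c: (-13/48)·2 + 27/320·8/3 + 49/60·1 = 1/2 ✓
b·c²: (-13/48)·4 + 27/320·64/9 + 49/60·1 = 1/3 ✓
b·Ac: 27/320·(-8/27) + 49/60·23/98 = 1/6 ✓
b·c³: (-13/48)·8 + 27/320·512/27 + 49/60·1 = 1/4 ✓
b·(c∘Ac): 27/320·(-64/81) + 49/60·23/98 = 1/8 ✓
b·Ac²: 27/320·(-16/27) + 49/60·8/49 = 1/12 ✓
b·A²c: 49/60·5/98 = 1/24 ✓; 4 stages ⇒ order 4.

4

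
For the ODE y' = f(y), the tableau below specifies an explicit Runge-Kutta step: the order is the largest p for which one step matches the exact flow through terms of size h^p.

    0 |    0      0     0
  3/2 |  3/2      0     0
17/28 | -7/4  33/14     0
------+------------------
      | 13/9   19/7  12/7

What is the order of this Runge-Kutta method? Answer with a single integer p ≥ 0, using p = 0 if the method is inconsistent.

b = (13/9, 19/7, 12/7)
c = (0, 3/2, 17/28)
Ac = (0, 0, 99/28)
Σ b_i: 13/9·1 + 19/7·1 + 12/7·1 = 370/63 ≠ 1 ⇒ order 0.

0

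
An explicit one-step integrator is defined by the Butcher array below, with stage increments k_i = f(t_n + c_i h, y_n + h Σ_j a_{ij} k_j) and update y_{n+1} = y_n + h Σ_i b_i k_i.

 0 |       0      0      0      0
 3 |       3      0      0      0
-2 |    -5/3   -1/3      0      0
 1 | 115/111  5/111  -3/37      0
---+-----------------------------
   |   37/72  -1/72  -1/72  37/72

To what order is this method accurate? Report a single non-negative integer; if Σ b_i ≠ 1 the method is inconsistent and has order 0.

4

b = (37/72, -1/72, -1/72, 37/72)
c = (0, 3, -2, 1)
Ac = (0, 0, -1, 11/37)
Σ b_i: 37/72·1 + (-1/72)·1 + (-1/72)·1 + 37/72·1 = 1 ✓
b·c: (-1/72)·3 + (-1/72)·(-2) + 37/72·1 = 1/2 ✓
b·c²: (-1/72)·9 + (-1/72)·4 + 37/72·1 = 1/3 ✓
b·Ac: (-1/72)·(-1) + 37/72·11/37 = 1/6 ✓
b·c³: (-1/72)·27 + (-1/72)·(-8) + 37/72·1 = 1/4 ✓
b·(c∘Ac): (-1/72)·2 + 37/72·11/37 = 1/8 ✓
b·Ac²: (-1/72)·(-3) + 37/72·3/37 = 1/12 ✓
b·A²c: 37/72·3/37 = 1/24 ✓; 4 stages ⇒ order 4.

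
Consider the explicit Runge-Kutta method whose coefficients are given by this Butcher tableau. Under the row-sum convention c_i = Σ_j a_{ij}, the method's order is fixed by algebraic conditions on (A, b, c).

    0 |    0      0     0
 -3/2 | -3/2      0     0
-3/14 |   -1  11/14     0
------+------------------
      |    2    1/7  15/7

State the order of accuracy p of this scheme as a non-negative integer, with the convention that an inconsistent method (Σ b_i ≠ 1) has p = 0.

b = (2, 1/7, 15/7)
c = (0, -3/2, -3/14)
Ac = (0, 0, -33/28)
Σ b_i: 2·1 + 1/7·1 + 15/7·1 = 30/7 ≠ 1 ⇒ order 0.

0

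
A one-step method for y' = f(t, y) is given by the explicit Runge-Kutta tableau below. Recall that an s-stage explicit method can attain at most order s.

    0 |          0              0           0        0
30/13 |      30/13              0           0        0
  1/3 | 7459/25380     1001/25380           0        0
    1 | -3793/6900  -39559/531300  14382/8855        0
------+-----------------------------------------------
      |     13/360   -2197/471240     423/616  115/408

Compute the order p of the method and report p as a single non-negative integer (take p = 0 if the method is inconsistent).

4

b = (13/360, -2197/471240, 423/616, 115/408)
c = (0, 30/13, 1/3, 1)
Ac = (0, 0, 77/846, 17/46)
Σ b_i: 13/360·1 + (-2197/471240)·1 + 423/616·1 + 115/408·1 = 1 ✓
b·c: (-2197/471240)·30/13 + 423/616·1/3 + 115/408·1 = 1/2 ✓
b·c²: (-2197/471240)·900/169 + 423/616·1/9 + 115/408·1 = 1/3 ✓
b·Ac: 423/616·77/846 + 115/408·17/46 = 1/6 ✓
b·c³: (-2197/471240)·27000/2197 + 423/616·1/27 + 115/408·1 = 1/4 ✓
b·(c∘Ac): 423/616·77/2538 + 115/408·17/46 = 1/8 ✓
b·Ac²: 423/616·385/1833 + 115/408·(-323/1495) = 1/12 ✓
b·A²c: 115/408·17/115 = 1/24 ✓; 4 stages ⇒ order 4.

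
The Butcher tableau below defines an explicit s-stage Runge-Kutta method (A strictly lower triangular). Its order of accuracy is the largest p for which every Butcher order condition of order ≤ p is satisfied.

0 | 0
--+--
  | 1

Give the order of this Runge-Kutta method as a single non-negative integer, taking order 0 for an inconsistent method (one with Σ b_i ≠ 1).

1

b = (1)
c = (0)
Σ b_i: 1·1 = 1 ✓; 1 stage ⇒ order 1.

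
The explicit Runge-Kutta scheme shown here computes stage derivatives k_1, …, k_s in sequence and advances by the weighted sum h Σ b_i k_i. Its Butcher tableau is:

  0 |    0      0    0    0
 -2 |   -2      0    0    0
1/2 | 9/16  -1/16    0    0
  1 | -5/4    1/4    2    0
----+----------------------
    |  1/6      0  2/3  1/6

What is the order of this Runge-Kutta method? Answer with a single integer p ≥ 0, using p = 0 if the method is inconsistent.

b = (1/6, 0, 2/3, 1/6)
c = (0, -2, 1/2, 1)
Ac = (0, 0, 1/8, 1/2)
Σ b_i: 1/6·1 + 2/3·1 + 1/6·1 = 1 ✓
b·c: 2/3·1/2 + 1/6·1 = 1/2 ✓
b·c²: 2/3·1/4 + 1/6·1 = 1/3 ✓
b·Ac: 2/3·1/8 + 1/6·1/2 = 1/6 ✓
b·c³: 2/3·1/8 + 1/6·1 = 1/4 ✓
b·(c∘Ac): 2/3·1/16 + 1/6·1/2 = 1/8 ✓
b·Ac²: 2/3·(-1/4) + 1/6·3/2 = 1/12 ✓
b·A²c: 1/6·1/4 = 1/24 ✓; 4 stages ⇒ order 4.

4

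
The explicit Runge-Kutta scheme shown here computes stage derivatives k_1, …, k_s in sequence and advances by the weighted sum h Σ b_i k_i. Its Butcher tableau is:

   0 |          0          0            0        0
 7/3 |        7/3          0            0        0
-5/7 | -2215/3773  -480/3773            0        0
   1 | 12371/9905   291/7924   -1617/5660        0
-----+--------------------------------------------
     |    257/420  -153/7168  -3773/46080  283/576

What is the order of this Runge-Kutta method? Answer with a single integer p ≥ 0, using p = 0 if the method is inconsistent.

b = (257/420, -153/7168, -3773/46080, 283/576)
c = (0, 7/3, -5/7, 1)
Ac = (0, 0, -160/539, 82/283)
Σ b_i: 257/420·1 + (-153/7168)·1 + (-3773/46080)·1 + 283/576·1 = 1 ✓
b·c: (-153/7168)·7/3 + (-3773/46080)·(-5/7) + 283/576·1 = 1/2 ✓
b·c²: (-153/7168)·49/9 + (-3773/46080)·25/49 + 283/576·1 = 1/3 ✓
b·Ac: (-3773/46080)·(-160/539) + 283/576·82/283 = 1/6 ✓
b·c³: (-153/7168)·343/27 + (-3773/46080)·(-125/343) + 283/576·1 = 1/4 ✓
b·(c∘Ac): (-3773/46080)·800/3773 + 283/576·82/283 = 1/8 ✓
b·Ac²: (-3773/46080)·(-160/231) + 283/576·46/849 = 1/12 ✓
b·A²c: 283/576·24/283 = 1/24 ✓; 4 stages ⇒ order 4.

4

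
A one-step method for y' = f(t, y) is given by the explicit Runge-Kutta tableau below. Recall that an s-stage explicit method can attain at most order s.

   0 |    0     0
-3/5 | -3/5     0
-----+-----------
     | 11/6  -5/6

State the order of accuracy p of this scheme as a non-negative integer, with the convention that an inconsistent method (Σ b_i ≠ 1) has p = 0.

2

b = (11/6, -5/6)
c = (0, -3/5)
Σ b_i: 11/6·1 + (-5/6)·1 = 1 ✓
b·c: (-5/6)·(-3/5) = 1/2 ✓; 2 stages ⇒ order 2.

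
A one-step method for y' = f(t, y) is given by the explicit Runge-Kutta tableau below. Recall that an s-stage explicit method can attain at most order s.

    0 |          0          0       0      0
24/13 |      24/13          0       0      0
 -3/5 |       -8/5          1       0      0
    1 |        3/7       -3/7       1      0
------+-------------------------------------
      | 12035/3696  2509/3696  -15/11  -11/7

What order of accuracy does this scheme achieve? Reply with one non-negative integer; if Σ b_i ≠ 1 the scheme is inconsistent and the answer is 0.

b = (12035/3696, 2509/3696, -15/11, -11/7)
c = (0, 24/13, -3/5, 1)
Ac = (0, 0, 24/13, -633/455)
Σ b_i: 12035/3696·1 + 2509/3696·1 + (-15/11)·1 + (-11/7)·1 = 1 ✓
b·c: 2509/3696·24/13 + (-15/11)·(-3/5) + (-11/7)·1 = 1/2 ✓
b·c²: 2509/3696·576/169 + (-15/11)·9/25 + (-11/7)·1 = 1258/5005 ≠ 1/3 ⇒ order 2.
b·Ac: (-15/11)·24/13 + (-11/7)·(-633/455) = -11607/35035 ≠ 1/6

2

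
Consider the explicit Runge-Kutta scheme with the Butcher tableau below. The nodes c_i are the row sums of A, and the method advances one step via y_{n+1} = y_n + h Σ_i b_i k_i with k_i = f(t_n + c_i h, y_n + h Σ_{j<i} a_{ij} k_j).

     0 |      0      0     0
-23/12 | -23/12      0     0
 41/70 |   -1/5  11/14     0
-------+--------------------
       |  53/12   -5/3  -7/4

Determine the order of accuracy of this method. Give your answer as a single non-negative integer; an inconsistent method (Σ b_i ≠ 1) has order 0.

b = (53/12, -5/3, -7/4)
c = (0, -23/12, 41/70)
Ac = (0, 0, -253/168)
Σ b_i: 53/12·1 + (-5/3)·1 + (-7/4)·1 = 1 ✓
b·c: (-5/3)·(-23/12) + (-7/4)·41/70 = 781/360 ≠ 1/2 ⇒ order 1.

1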